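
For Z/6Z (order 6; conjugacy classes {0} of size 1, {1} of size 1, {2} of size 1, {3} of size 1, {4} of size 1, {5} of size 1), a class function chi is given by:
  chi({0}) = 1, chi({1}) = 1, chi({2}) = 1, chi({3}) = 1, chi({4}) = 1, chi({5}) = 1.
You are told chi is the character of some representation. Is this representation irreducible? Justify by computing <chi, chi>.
Irreducible: <chi, chi> = 1.

Details: <chi, chi> = (1/|G|) sum_C |C| * |chi(C)|^2 = (1/6)[1*|1|^2 + 1*|1|^2 + 1*|1|^2 + 1*|1|^2 + 1*|1|^2 + 1*|1|^2]
  = (1/6)[(1) + (1) + (1) + (1) + (1) + (1)] = 6/6 = 1.
(Exp terms are combined using exp(i*s)*conj(exp(i*t)) = exp(i*(s-t)), and sums of them are collapsed using the identity that for every m > 1 the m distinct m-th roots of unity sum to 0, e.g. 1 + exp(2*I*pi/3) + exp(-2*I*pi/3) = 0.)
A character is irreducible iff <chi, chi> = 1, so this representation is irreducible.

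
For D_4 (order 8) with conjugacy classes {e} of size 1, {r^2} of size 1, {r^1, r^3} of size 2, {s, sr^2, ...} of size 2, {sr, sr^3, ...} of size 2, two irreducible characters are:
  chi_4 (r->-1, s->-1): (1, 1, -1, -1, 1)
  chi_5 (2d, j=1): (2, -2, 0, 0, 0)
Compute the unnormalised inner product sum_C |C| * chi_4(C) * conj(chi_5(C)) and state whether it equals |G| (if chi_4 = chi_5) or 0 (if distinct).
Sum = 0; so <chi_4, chi_5> = 0 (distinct irreducibles are orthogonal).

Derivation: Compute term by term over conjugacy classes (|C| * chi_4(C) * conj(chi_5(C))):
  1*(1)*conj(2) + 1*(1)*conj(-2) + 2*(-1)*conj(0) + 2*(-1)*conj(0) + 2*(1)*conj(0)
  = (2) + (-2) + (0) + (0) + (0)
  = 0.
Dividing by |G| = 8 gives 0/8 = 0, matching the row-orthogonality relation <chi_4, chi_5> = [chi_4 = chi_5].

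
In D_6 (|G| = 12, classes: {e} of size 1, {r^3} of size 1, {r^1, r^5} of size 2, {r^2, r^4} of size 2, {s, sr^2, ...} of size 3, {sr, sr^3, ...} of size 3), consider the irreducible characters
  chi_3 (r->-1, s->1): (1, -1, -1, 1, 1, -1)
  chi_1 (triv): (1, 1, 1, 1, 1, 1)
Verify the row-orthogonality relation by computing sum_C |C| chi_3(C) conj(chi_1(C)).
Sum = 0; so <chi_3, chi_1> = 0 (distinct irreducibles are orthogonal).

Solution. Compute term by term over conjugacy classes (|C| * chi_3(C) * conj(chi_1(C))):
  1*(1)*conj(1) + 1*(-1)*conj(1) + 2*(-1)*conj(1) + 2*(1)*conj(1) + 3*(1)*conj(1) + 3*(-1)*conj(1)
  = (1) + (-1) + (-2) + (2) + (3) + (-3)
  = 0.
Dividing by |G| = 12 gives 0/12 = 0, matching the row-orthogonality relation <chi_3, chi_1> = [chi_3 = chi_1].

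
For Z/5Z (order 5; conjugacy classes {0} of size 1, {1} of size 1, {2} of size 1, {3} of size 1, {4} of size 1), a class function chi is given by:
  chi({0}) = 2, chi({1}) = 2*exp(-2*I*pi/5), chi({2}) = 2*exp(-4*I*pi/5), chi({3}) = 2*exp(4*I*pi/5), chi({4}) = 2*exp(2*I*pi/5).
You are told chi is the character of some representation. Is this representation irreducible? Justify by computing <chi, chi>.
Not irreducible (reducible): <chi, chi> = 4 > 1.

Derivation: <chi, chi> = (1/|G|) sum_C |C| * |chi(C)|^2 = (1/5)[1*|2|^2 + 1*|2*exp(-2*I*pi/5)|^2 + 1*|2*exp(-4*I*pi/5)|^2 + 1*|2*exp(4*I*pi/5)|^2 + 1*|2*exp(2*I*pi/5)|^2]
  = (1/5)[(4) + (4) + (4) + (4) + (4)] = 20/5 = 4.
(Exp terms are combined using exp(i*s)*conj(exp(i*t)) = exp(i*(s-t)), and sums of them are collapsed using the identity that for every m > 1 the m distinct m-th roots of unity sum to 0, e.g. 1 + exp(2*I*pi/3) + exp(-2*I*pi/3) = 0.)
A character is irreducible iff <chi, chi> = 1, so this representation is reducible.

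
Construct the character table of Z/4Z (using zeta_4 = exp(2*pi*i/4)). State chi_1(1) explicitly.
Character table of Z/4Z (irreps indexed chi_0,...,chi_3 with chi_k(m) = zeta_4^(k*m), zeta_4 = exp(2*pi*i/4)):
  irrep \ class  {0} (size 1)  {1} (size 1)  {2} (size 1)  {3} (size 1)
  chi_0          1             1             1             1           
  chi_1          1             I             -1            -I          
  chi_2          1             -1            1             -1          
  chi_3          1             -I            -1            I           

Spot check: chi_1(1) = zeta_4^(1*1) = zeta_4^1 = I.

Details: Z/4Z is abelian, so all 4 irreducible complex representations are 1-dimensional. They are given by chi_k(m) = zeta_4^(k*m) for k = 0,...,3. Row orthogonality: sum_m chi_k(m) conj(chi_l(m)) = 4 * [k = l].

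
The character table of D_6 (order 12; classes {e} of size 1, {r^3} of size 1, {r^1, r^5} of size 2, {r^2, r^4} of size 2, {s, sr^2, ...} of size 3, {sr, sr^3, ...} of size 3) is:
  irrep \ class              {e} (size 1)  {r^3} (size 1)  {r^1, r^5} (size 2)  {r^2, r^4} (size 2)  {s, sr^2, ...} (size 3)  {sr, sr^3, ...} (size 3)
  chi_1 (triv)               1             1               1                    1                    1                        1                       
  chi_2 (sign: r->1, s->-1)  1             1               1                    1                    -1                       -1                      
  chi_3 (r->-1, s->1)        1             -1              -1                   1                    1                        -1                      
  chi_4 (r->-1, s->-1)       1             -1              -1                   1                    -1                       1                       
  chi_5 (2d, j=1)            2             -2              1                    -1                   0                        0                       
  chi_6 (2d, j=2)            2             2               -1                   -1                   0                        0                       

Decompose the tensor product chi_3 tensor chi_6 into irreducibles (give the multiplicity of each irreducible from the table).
chi_3 tensor chi_6 = chi_5 (all other irreducibles have multiplicity 0).

Justification: The character of a tensor product is the pointwise product (chi_3 * chi_6)(C) = chi_3(C) * chi_6(C):
  {e}: (1)*(2), {r^3}: (-1)*(2), {r^1, r^5}: (-1)*(-1), {r^2, r^4}: (1)*(-1), {s, sr^2, ...}: (1)*(0), {sr, sr^3, ...}: (-1)*(0)
so (chi_3 * chi_6) takes values
  {e} -> 2, {r^3} -> -2, {r^1, r^5} -> 1, {r^2, r^4} -> -1, {s, sr^2, ...} -> 0, {sr, sr^3, ...} -> 0.
Now take the inner product of this character with each irreducible chi from the table, <chi_3*chi_6, chi> = (1/12) sum_C |C| (chi_3*chi_6)(C) conj(chi(C)):
  <chi_3*chi_6, chi_1> = (1/12)[1*(2)*conj(1) + 1*(-2)*conj(1) + 2*(1)*conj(1) + 2*(-1)*conj(1) + 3*(0)*conj(1) + 3*(0)*conj(1)]
      = (1/12)[(2) + (-2) + (2) + (-2) + (0) + (0)] = 0/12 = 0
  <chi_3*chi_6, chi_2> = (1/12)[1*(2)*conj(1) + 1*(-2)*conj(1) + 2*(1)*conj(1) + 2*(-1)*conj(1) + 3*(0)*conj(-1) + 3*(0)*conj(-1)]
      = (1/12)[(2) + (-2) + (2) + (-2) + (0) + (0)] = 0/12 = 0
  <chi_3*chi_6, chi_3> = (1/12)[1*(2)*conj(1) + 1*(-2)*conj(-1) + 2*(1)*conj(-1) + 2*(-1)*conj(1) + 3*(0)*conj(1) + 3*(0)*conj(-1)]
      = (1/12)[(2) + (2) + (-2) + (-2) + (0) + (0)] = 0/12 = 0
  <chi_3*chi_6, chi_4> = (1/12)[1*(2)*conj(1) + 1*(-2)*conj(-1) + 2*(1)*conj(-1) + 2*(-1)*conj(1) + 3*(0)*conj(-1) + 3*(0)*conj(1)]
      = (1/12)[(2) + (2) + (-2) + (-2) + (0) + (0)] = 0/12 = 0
  <chi_3*chi_6, chi_5> = (1/12)[1*(2)*conj(2) + 1*(-2)*conj(-2) + 2*(1)*conj(1) + 2*(-1)*conj(-1) + 3*(0)*conj(0) + 3*(0)*conj(0)]
      = (1/12)[(4) + (4) + (2) + (2) + (0) + (0)] = 12/12 = 1
  <chi_3*chi_6, chi_6> = (1/12)[1*(2)*conj(2) + 1*(-2)*conj(2) + 2*(1)*conj(-1) + 2*(-1)*conj(-1) + 3*(0)*conj(0) + 3*(0)*conj(0)]
      = (1/12)[(4) + (-4) + (-2) + (2) + (0) + (0)] = 0/12 = 0
Hence the multiplicities are chi_5: 1. Dimension check: dim(chi_3)*dim(chi_6) = 1*2 = 2 and sum (mult * dim) = 1*2 = 2.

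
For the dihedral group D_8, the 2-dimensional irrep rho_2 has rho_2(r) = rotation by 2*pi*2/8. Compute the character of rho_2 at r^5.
chi_{rho_2}(r^5) = 2*cos(2*pi*2*5/8) = 0

Argument: rho_2(r^5) is rotation by angle 2*pi*2*5/8, whose trace is 2*cos(2*pi*2*5/8) = 0.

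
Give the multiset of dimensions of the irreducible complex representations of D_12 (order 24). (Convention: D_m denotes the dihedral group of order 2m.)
Dimensions: 1, 1, 1, 1, 2, 2, 2, 2, 2

Explanation: There are 9 irreducibles (= number of conjugacy classes). Their dimensions d_i satisfy sum d_i^2 = |G| = 24: 1 + 1 + 1 + 1 + 4 + 4 + 4 + 4 + 4 = 24.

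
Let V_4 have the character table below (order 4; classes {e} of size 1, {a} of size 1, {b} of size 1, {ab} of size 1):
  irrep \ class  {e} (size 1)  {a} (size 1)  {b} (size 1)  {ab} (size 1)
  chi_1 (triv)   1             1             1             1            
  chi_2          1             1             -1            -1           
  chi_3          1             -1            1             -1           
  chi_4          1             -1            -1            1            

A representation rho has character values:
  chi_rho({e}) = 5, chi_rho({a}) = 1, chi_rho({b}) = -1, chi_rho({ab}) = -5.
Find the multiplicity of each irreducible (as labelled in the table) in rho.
Multiplicities: chi_1: 0, chi_2: 3, chi_3: 2, chi_4: 0.

Details: Use <chi_rho, chi> = (1/|G|) sum_C |C| * chi_rho(C) * conj(chi(C)) with |G| = 4 for each irreducible chi in the table:
  <chi_rho, chi_1> = (1/4)[1*(5)*conj(1) + 1*(1)*conj(1) + 1*(-1)*conj(1) + 1*(-5)*conj(1)]
      = (1/4)[(5) + (1) + (-1) + (-5)] = 0/4 = 0
  <chi_rho, chi_2> = (1/4)[1*(5)*conj(1) + 1*(1)*conj(1) + 1*(-1)*conj(-1) + 1*(-5)*conj(-1)]
      = (1/4)[(5) + (1) + (1) + (5)] = 12/4 = 3
  <chi_rho, chi_3> = (1/4)[1*(5)*conj(1) + 1*(1)*conj(-1) + 1*(-1)*conj(1) + 1*(-5)*conj(-1)]
      = (1/4)[(5) + (-1) + (-1) + (5)] = 8/4 = 2
  <chi_rho, chi_4> = (1/4)[1*(5)*conj(1) + 1*(1)*conj(-1) + 1*(-1)*conj(-1) + 1*(-5)*conj(1)]
      = (1/4)[(5) + (-1) + (1) + (-5)] = 0/4 = 0
Dimension check: dim(rho) = sum (mult * dim) = 0*1 + 3*1 + 2*1 + 0*1 = 5 = chi_rho(e) = 5.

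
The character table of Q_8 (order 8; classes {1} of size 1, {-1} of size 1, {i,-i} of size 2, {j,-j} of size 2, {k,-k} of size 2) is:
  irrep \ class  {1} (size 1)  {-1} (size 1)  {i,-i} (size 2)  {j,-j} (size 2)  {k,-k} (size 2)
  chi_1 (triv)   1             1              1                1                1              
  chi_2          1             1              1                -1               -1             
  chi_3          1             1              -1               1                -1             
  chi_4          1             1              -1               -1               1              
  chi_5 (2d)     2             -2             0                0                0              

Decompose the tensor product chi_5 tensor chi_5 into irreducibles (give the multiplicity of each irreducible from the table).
chi_5 tensor chi_5 = chi_1 + chi_2 + chi_3 + chi_4 (all other irreducibles have multiplicity 0).

The character of a tensor product is the pointwise product (chi_5 * chi_5)(C) = chi_5(C) * chi_5(C):
  {1}: (2)*(2), {-1}: (-2)*(-2), {i,-i}: (0)*(0), {j,-j}: (0)*(0), {k,-k}: (0)*(0)
so (chi_5 * chi_5) takes values
  {1} -> 4, {-1} -> 4, {i,-i} -> 0, {j,-j} -> 0, {k,-k} -> 0.
Now take the inner product of this character with each irreducible chi from the table, <chi_5*chi_5, chi> = (1/8) sum_C |C| (chi_5*chi_5)(C) conj(chi(C)):
  <chi_5*chi_5, chi_1> = (1/8)[1*(4)*conj(1) + 1*(4)*conj(1) + 2*(0)*conj(1) + 2*(0)*conj(1) + 2*(0)*conj(1)]
      = (1/8)[(4) + (4) + (0) + (0) + (0)] = 8/8 = 1
  <chi_5*chi_5, chi_2> = (1/8)[1*(4)*conj(1) + 1*(4)*conj(1) + 2*(0)*conj(1) + 2*(0)*conj(-1) + 2*(0)*conj(-1)]
      = (1/8)[(4) + (4) + (0) + (0) + (0)] = 8/8 = 1
  <chi_5*chi_5, chi_3> = (1/8)[1*(4)*conj(1) + 1*(4)*conj(1) + 2*(0)*conj(-1) + 2*(0)*conj(1) + 2*(0)*conj(-1)]
      = (1/8)[(4) + (4) + (0) + (0) + (0)] = 8/8 = 1
  <chi_5*chi_5, chi_4> = (1/8)[1*(4)*conj(1) + 1*(4)*conj(1) + 2*(0)*conj(-1) + 2*(0)*conj(-1) + 2*(0)*conj(1)]
      = (1/8)[(4) + (4) + (0) + (0) + (0)] = 8/8 = 1
  <chi_5*chi_5, chi_5> = (1/8)[1*(4)*conj(2) + 1*(4)*conj(-2) + 2*(0)*conj(0) + 2*(0)*conj(0) + 2*(0)*conj(0)]
      = (1/8)[(8) + (-8) + (0) + (0) + (0)] = 0/8 = 0
Hence the multiplicities are chi_1: 1, chi_2: 1, chi_3: 1, chi_4: 1. Dimension check: dim(chi_5)*dim(chi_5) = 2*2 = 4 and sum (mult * dim) = 1*1 + 1*1 + 1*1 + 1*1 = 4.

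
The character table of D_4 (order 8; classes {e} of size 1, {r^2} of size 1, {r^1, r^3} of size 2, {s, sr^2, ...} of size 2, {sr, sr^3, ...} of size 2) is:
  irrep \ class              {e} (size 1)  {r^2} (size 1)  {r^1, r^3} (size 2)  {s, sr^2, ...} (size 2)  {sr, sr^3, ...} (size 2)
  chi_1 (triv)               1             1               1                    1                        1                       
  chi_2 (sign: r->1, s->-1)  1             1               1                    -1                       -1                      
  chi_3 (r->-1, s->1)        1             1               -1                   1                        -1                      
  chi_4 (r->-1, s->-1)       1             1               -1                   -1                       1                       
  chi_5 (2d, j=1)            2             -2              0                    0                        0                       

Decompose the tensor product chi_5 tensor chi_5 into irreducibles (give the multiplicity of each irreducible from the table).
chi_5 tensor chi_5 = chi_1 + chi_2 + chi_3 + chi_4 (all other irreducibles have multiplicity 0).

Proof sketch: The character of a tensor product is the pointwise product (chi_5 * chi_5)(C) = chi_5(C) * chi_5(C):
  {e}: (2)*(2), {r^2}: (-2)*(-2), {r^1, r^3}: (0)*(0), {s, sr^2, ...}: (0)*(0), {sr, sr^3, ...}: (0)*(0)
so (chi_5 * chi_5) takes values
  {e} -> 4, {r^2} -> 4, {r^1, r^3} -> 0, {s, sr^2, ...} -> 0, {sr, sr^3, ...} -> 0.
Now take the inner product of this character with each irreducible chi from the table, <chi_5*chi_5, chi> = (1/8) sum_C |C| (chi_5*chi_5)(C) conj(chi(C)):
  <chi_5*chi_5, chi_1> = (1/8)[1*(4)*conj(1) + 1*(4)*conj(1) + 2*(0)*conj(1) + 2*(0)*conj(1) + 2*(0)*conj(1)]
      = (1/8)[(4) + (4) + (0) + (0) + (0)] = 8/8 = 1
  <chi_5*chi_5, chi_2> = (1/8)[1*(4)*conj(1) + 1*(4)*conj(1) + 2*(0)*conj(1) + 2*(0)*conj(-1) + 2*(0)*conj(-1)]
      = (1/8)[(4) + (4) + (0) + (0) + (0)] = 8/8 = 1
  <chi_5*chi_5, chi_3> = (1/8)[1*(4)*conj(1) + 1*(4)*conj(1) + 2*(0)*conj(-1) + 2*(0)*conj(1) + 2*(0)*conj(-1)]
      = (1/8)[(4) + (4) + (0) + (0) + (0)] = 8/8 = 1
  <chi_5*chi_5, chi_4> = (1/8)[1*(4)*conj(1) + 1*(4)*conj(1) + 2*(0)*conj(-1) + 2*(0)*conj(-1) + 2*(0)*conj(1)]
      = (1/8)[(4) + (4) + (0) + (0) + (0)] = 8/8 = 1
  <chi_5*chi_5, chi_5> = (1/8)[1*(4)*conj(2) + 1*(4)*conj(-2) + 2*(0)*conj(0) + 2*(0)*conj(0) + 2*(0)*conj(0)]
      = (1/8)[(8) + (-8) + (0) + (0) + (0)] = 0/8 = 0
Hence the multiplicities are chi_1: 1, chi_2: 1, chi_3: 1, chi_4: 1. Dimension check: dim(chi_5)*dim(chi_5) = 2*2 = 4 and sum (mult * dim) = 1*1 + 1*1 + 1*1 + 1*1 = 4.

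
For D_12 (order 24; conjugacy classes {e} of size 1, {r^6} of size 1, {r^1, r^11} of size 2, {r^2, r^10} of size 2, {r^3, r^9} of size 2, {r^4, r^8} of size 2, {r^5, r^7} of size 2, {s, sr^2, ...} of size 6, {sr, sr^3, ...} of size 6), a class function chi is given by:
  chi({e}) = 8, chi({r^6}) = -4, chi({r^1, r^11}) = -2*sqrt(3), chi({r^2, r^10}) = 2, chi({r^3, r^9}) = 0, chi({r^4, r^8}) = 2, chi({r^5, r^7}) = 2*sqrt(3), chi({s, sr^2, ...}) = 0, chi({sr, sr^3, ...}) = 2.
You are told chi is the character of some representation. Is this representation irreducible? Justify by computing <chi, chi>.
Not irreducible (reducible): <chi, chi> = 7 > 1.

Reasoning: <chi, chi> = (1/|G|) sum_C |C| * |chi(C)|^2 = (1/24)[1*|8|^2 + 1*|-4|^2 + 2*|-2*sqrt(3)|^2 + 2*|2|^2 + 2*|0|^2 + 2*|2|^2 + 2*|2*sqrt(3)|^2 + 6*|0|^2 + 6*|2|^2]
  = (1/24)[(64) + (16) + (24) + (8) + (0) + (8) + (24) + (0) + (24)] = 168/24 = 7.
A character is irreducible iff <chi, chi> = 1, so this representation is reducible.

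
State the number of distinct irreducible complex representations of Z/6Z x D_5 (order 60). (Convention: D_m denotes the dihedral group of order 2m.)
24

Argument: The number of irreducible complex representations of a finite group equals its number of conjugacy classes. For a direct product, #classes(G x H) = #classes(G) * #classes(H). Z/6Z has 6 classes (abelian), D_5 has 4 classes, so 6 * 4 = 24, so Z/6Z x D_5 (order 60) has exactly 24 irreducible complex representations.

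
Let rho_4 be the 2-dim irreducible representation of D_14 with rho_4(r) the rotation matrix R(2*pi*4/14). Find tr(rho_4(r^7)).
chi_{rho_4}(r^7) = 2*cos(2*pi*4*7/14) = 2

Derivation: rho_4(r^7) is rotation by angle 2*pi*4*7/14, whose trace is 2*cos(2*pi*4*7/14) = 2.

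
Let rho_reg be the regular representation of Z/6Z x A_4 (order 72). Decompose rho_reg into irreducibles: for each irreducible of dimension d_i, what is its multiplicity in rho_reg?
Each irreducible V_i of dimension d_i appears with multiplicity d_i, i.e. rho_reg = (direct sum over all irreducibles V_i) d_i V_i. The irreducible dimensions for Z/6Z x A_4 are 1, 1, 1, 1, 1, 1, 1, 1, 1, 1, 1, 1, 1, 1, 1, 1, 1, 1, 3, 3, 3, 3, 3, 3: 18 irreducibles of dimension 1, each with multiplicity 1; 6 irreducibles of dimension 3, each with multiplicity 3. Total dimension 18*1*1 + 6*3*3 = 72 = |G|.

Justification: General theorem: in the regular representation of a finite group G, each irreducible appears with multiplicity equal to its dimension. Check: dim(rho_reg) = sum d_i^2 = 1 + 1 + 1 + 1 + 1 + 1 + 1 + 1 + 1 + 1 + 1 + 1 + 1 + 1 + 1 + 1 + 1 + 1 + 9 + 9 + 9 + 9 + 9 + 9 = 72 = |G|.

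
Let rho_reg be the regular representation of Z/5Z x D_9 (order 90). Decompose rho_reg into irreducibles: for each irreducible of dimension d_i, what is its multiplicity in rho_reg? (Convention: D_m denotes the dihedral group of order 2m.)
Each irreducible V_i of dimension d_i appears with multiplicity d_i, i.e. rho_reg = (direct sum over all irreducibles V_i) d_i V_i. The irreducible dimensions for Z/5Z x D_9 are 1, 1, 1, 1, 1, 1, 1, 1, 1, 1, 2, 2, 2, 2, 2, 2, 2, 2, 2, 2, 2, 2, 2, 2, 2, 2, 2, 2, 2, 2: 10 irreducibles of dimension 1, each with multiplicity 1; 20 irreducibles of dimension 2, each with multiplicity 2. Total dimension 10*1*1 + 20*2*2 = 90 = |G|.

Proof sketch: General theorem: in the regular representation of a finite group G, each irreducible appears with multiplicity equal to its dimension. Check: dim(rho_reg) = sum d_i^2 = 1 + 1 + 1 + 1 + 1 + 1 + 1 + 1 + 1 + 1 + 4 + 4 + 4 + 4 + 4 + 4 + 4 + 4 + 4 + 4 + 4 + 4 + 4 + 4 + 4 + 4 + 4 + 4 + 4 + 4 = 90 = |G|.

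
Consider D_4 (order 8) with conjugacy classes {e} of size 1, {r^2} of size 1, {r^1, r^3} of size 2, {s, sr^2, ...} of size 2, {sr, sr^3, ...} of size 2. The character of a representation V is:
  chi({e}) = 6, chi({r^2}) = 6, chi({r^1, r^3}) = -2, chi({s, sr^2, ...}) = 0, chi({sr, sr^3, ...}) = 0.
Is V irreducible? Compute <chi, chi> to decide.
Not irreducible (reducible): <chi, chi> = 10 > 1.

Justification: <chi, chi> = (1/|G|) sum_C |C| * |chi(C)|^2 = (1/8)[1*|6|^2 + 1*|6|^2 + 2*|-2|^2 + 2*|0|^2 + 2*|0|^2]
  = (1/8)[(36) + (36) + (8) + (0) + (0)] = 80/8 = 10.
A character is irreducible iff <chi, chi> = 1, so this representation is reducible.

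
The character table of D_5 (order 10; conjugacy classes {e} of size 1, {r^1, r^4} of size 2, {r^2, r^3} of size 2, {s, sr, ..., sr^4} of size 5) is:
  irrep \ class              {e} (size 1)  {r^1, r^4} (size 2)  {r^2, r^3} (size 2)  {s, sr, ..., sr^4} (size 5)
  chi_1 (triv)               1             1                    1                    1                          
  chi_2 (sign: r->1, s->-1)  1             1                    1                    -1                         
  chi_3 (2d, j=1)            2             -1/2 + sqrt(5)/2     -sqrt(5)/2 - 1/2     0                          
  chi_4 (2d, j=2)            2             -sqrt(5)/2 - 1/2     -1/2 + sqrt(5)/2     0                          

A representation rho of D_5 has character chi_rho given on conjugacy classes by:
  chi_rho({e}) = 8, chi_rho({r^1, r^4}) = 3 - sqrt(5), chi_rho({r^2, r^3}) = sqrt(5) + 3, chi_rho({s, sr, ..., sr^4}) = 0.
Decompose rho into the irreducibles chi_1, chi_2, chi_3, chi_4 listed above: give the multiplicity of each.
Multiplicities: chi_1: 2, chi_2: 2, chi_3: 0, chi_4: 2.

Explanation: Use <chi_rho, chi> = (1/|G|) sum_C |C| * chi_rho(C) * conj(chi(C)) with |G| = 10 for each irreducible chi in the table:
  <chi_rho, chi_1> = (1/10)[1*(8)*conj(1) + 2*(3 - sqrt(5))*conj(1) + 2*(sqrt(5) + 3)*conj(1) + 5*(0)*conj(1)]
      = (1/10)[(8) + (6 - 2*sqrt(5)) + (2*sqrt(5) + 6) + (0)] = 20/10 = 2
  <chi_rho, chi_2> = (1/10)[1*(8)*conj(1) + 2*(3 - sqrt(5))*conj(1) + 2*(sqrt(5) + 3)*conj(1) + 5*(0)*conj(-1)]
      = (1/10)[(8) + (6 - 2*sqrt(5)) + (2*sqrt(5) + 6) + (0)] = 20/10 = 2
  <chi_rho, chi_3> = (1/10)[1*(8)*conj(2) + 2*(3 - sqrt(5))*conj(-1/2 + sqrt(5)/2) + 2*(sqrt(5) + 3)*conj(-sqrt(5)/2 - 1/2) + 5*(0)*conj(0)]
      = (1/10)[(16) + (-8 + 4*sqrt(5)) + (-4*sqrt(5) - 8) + (0)] = 0/10 = 0
  <chi_rho, chi_4> = (1/10)[1*(8)*conj(2) + 2*(3 - sqrt(5))*conj(-sqrt(5)/2 - 1/2) + 2*(sqrt(5) + 3)*conj(-1/2 + sqrt(5)/2) + 5*(0)*conj(0)]
      = (1/10)[(16) + (2 - 2*sqrt(5)) + (2 + 2*sqrt(5)) + (0)] = 20/10 = 2
Dimension check: dim(rho) = sum (mult * dim) = 2*1 + 2*1 + 0*2 + 2*2 = 8 = chi_rho(e) = 8.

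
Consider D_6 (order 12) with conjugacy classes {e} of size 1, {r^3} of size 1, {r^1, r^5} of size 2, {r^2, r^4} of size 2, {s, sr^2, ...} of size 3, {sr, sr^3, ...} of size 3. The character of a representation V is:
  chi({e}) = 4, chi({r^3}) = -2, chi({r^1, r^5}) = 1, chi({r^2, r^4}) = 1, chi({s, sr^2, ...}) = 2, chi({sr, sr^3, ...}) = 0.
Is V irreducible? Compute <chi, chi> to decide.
Not irreducible (reducible): <chi, chi> = 3 > 1.

Explanation: <chi, chi> = (1/|G|) sum_C |C| * |chi(C)|^2 = (1/12)[1*|4|^2 + 1*|-2|^2 + 2*|1|^2 + 2*|1|^2 + 3*|2|^2 + 3*|0|^2]
  = (1/12)[(16) + (4) + (2) + (2) + (12) + (0)] = 36/12 = 3.
A character is irreducible iff <chi, chi> = 1, so this representation is reducible.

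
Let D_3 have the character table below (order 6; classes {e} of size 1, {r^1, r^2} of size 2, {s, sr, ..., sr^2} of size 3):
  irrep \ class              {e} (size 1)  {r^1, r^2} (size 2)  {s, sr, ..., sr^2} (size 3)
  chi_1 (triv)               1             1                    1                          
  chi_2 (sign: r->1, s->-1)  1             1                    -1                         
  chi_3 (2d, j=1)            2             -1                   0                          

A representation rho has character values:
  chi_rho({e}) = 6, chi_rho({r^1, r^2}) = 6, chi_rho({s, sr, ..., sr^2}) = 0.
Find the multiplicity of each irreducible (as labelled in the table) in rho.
Multiplicities: chi_1: 3, chi_2: 3, chi_3: 0.

Justification: Use <chi_rho, chi> = (1/|G|) sum_C |C| * chi_rho(C) * conj(chi(C)) with |G| = 6 for each irreducible chi in the table:
  <chi_rho, chi_1> = (1/6)[1*(6)*conj(1) + 2*(6)*conj(1) + 3*(0)*conj(1)]
      = (1/6)[(6) + (12) + (0)] = 18/6 = 3
  <chi_rho, chi_2> = (1/6)[1*(6)*conj(1) + 2*(6)*conj(1) + 3*(0)*conj(-1)]
      = (1/6)[(6) + (12) + (0)] = 18/6 = 3
  <chi_rho, chi_3> = (1/6)[1*(6)*conj(2) + 2*(6)*conj(-1) + 3*(0)*conj(0)]
      = (1/6)[(12) + (-12) + (0)] = 0/6 = 0
Dimension check: dim(rho) = sum (mult * dim) = 3*1 + 3*1 + 0*2 = 6 = chi_rho(e) = 6.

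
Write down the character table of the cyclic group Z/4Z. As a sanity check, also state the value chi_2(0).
Character table of Z/4Z (irreps indexed chi_0,...,chi_3 with chi_k(m) = zeta_4^(k*m), zeta_4 = exp(2*pi*i/4)):
  irrep \ class  {0} (size 1)  {1} (size 1)  {2} (size 1)  {3} (size 1)
  chi_0          1             1             1             1           
  chi_1          1             I             -1            -I          
  chi_2          1             -1            1             -1          
  chi_3          1             -I            -1            I           

Spot check: chi_2(0) = zeta_4^(2*0) = zeta_4^0 = 1.

Working: Z/4Z is abelian, so all 4 irreducible complex representations are 1-dimensional. They are given by chi_k(m) = zeta_4^(k*m) for k = 0,...,3. Row orthogonality: sum_m chi_k(m) conj(chi_l(m)) = 4 * [k = l].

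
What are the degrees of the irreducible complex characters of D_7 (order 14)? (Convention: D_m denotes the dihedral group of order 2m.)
Dimensions: 1, 1, 2, 2, 2

Proof sketch: There are 5 irreducibles (= number of conjugacy classes). Their dimensions d_i satisfy sum d_i^2 = |G| = 14: 1 + 1 + 4 + 4 + 4 = 14.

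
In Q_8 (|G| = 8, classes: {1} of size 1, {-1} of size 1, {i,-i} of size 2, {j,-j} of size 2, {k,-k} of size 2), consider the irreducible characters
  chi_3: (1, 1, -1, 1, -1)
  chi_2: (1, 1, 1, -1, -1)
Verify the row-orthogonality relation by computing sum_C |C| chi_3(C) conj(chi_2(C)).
Sum = 0; so <chi_3, chi_2> = 0 (distinct irreducibles are orthogonal).

Working: Compute term by term over conjugacy classes (|C| * chi_3(C) * conj(chi_2(C))):
  1*(1)*conj(1) + 1*(1)*conj(1) + 2*(-1)*conj(1) + 2*(1)*conj(-1) + 2*(-1)*conj(-1)
  = (1) + (1) + (-2) + (-2) + (2)
  = 0.
Dividing by |G| = 8 gives 0/8 = 0, matching the row-orthogonality relation <chi_3, chi_2> = [chi_3 = chi_2].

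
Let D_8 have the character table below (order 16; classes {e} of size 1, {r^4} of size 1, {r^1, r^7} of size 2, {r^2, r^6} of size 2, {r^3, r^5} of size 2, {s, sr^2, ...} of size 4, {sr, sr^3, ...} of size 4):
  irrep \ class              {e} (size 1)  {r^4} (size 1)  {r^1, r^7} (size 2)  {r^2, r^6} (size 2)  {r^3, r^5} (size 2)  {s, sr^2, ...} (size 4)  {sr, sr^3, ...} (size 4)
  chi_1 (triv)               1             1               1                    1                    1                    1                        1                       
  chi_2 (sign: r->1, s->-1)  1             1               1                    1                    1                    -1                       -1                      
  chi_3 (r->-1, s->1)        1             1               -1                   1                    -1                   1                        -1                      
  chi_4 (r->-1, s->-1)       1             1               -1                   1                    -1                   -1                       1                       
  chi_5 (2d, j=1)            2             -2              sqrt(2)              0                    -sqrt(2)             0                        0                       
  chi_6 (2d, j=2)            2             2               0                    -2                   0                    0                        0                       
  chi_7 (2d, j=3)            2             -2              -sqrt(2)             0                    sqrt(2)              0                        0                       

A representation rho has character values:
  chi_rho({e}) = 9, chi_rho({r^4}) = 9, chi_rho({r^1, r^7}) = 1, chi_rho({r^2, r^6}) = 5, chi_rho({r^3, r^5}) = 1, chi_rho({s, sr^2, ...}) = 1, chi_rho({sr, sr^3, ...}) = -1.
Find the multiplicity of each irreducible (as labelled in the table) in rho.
Multiplicities: chi_1: 2, chi_2: 2, chi_3: 2, chi_4: 1, chi_5: 0, chi_6: 1, chi_7: 0.

Derivation: Use <chi_rho, chi> = (1/|G|) sum_C |C| * chi_rho(C) * conj(chi(C)) with |G| = 16 for each irreducible chi in the table:
  <chi_rho, chi_1> = (1/16)[1*(9)*conj(1) + 1*(9)*conj(1) + 2*(1)*conj(1) + 2*(5)*conj(1) + 2*(1)*conj(1) + 4*(1)*conj(1) + 4*(-1)*conj(1)]
      = (1/16)[(9) + (9) + (2) + (10) + (2) + (4) + (-4)] = 32/16 = 2
  <chi_rho, chi_2> = (1/16)[1*(9)*conj(1) + 1*(9)*conj(1) + 2*(1)*conj(1) + 2*(5)*conj(1) + 2*(1)*conj(1) + 4*(1)*conj(-1) + 4*(-1)*conj(-1)]
      = (1/16)[(9) + (9) + (2) + (10) + (2) + (-4) + (4)] = 32/16 = 2
  <chi_rho, chi_3> = (1/16)[1*(9)*conj(1) + 1*(9)*conj(1) + 2*(1)*conj(-1) + 2*(5)*conj(1) + 2*(1)*conj(-1) + 4*(1)*conj(1) + 4*(-1)*conj(-1)]
      = (1/16)[(9) + (9) + (-2) + (10) + (-2) + (4) + (4)] = 32/16 = 2
  <chi_rho, chi_4> = (1/16)[1*(9)*conj(1) + 1*(9)*conj(1) + 2*(1)*conj(-1) + 2*(5)*conj(1) + 2*(1)*conj(-1) + 4*(1)*conj(-1) + 4*(-1)*conj(1)]
      = (1/16)[(9) + (9) + (-2) + (10) + (-2) + (-4) + (-4)] = 16/16 = 1
  <chi_rho, chi_5> = (1/16)[1*(9)*conj(2) + 1*(9)*conj(-2) + 2*(1)*conj(sqrt(2)) + 2*(5)*conj(0) + 2*(1)*conj(-sqrt(2)) + 4*(1)*conj(0) + 4*(-1)*conj(0)]
      = (1/16)[(18) + (-18) + (2*sqrt(2)) + (0) + (-2*sqrt(2)) + (0) + (0)] = 0/16 = 0
  <chi_rho, chi_6> = (1/16)[1*(9)*conj(2) + 1*(9)*conj(2) + 2*(1)*conj(0) + 2*(5)*conj(-2) + 2*(1)*conj(0) + 4*(1)*conj(0) + 4*(-1)*conj(0)]
      = (1/16)[(18) + (18) + (0) + (-20) + (0) + (0) + (0)] = 16/16 = 1
  <chi_rho, chi_7> = (1/16)[1*(9)*conj(2) + 1*(9)*conj(-2) + 2*(1)*conj(-sqrt(2)) + 2*(5)*conj(0) + 2*(1)*conj(sqrt(2)) + 4*(1)*conj(0) + 4*(-1)*conj(0)]
      = (1/16)[(18) + (-18) + (-2*sqrt(2)) + (0) + (2*sqrt(2)) + (0) + (0)] = 0/16 = 0
Dimension check: dim(rho) = sum (mult * dim) = 2*1 + 2*1 + 2*1 + 1*1 + 0*2 + 1*2 + 0*2 = 9 = chi_rho(e) = 9.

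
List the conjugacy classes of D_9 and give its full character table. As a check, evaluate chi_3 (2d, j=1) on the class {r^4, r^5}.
Conjugacy classes: {e} of size 1, {r^1, r^8} of size 2, {r^2, r^7} of size 2, {r^3, r^6} of size 2, {r^4, r^5} of size 2, {s, sr, ..., sr^8} of size 9.
Character table:
  irrep \ class              {e} (size 1)  {r^1, r^8} (size 2)  {r^2, r^7} (size 2)  {r^3, r^6} (size 2)  {r^4, r^5} (size 2)  {s, sr, ..., sr^8} (size 9)
  chi_1 (triv)               1             1                    1                    1                    1                    1                          
  chi_2 (sign: r->1, s->-1)  1             1                    1                    1                    1                    -1                         
  chi_3 (2d, j=1)            2             2*cos(2*pi/9)        2*cos(4*pi/9)        -1                   -2*cos(pi/9)         0                          
  chi_4 (2d, j=2)            2             2*cos(4*pi/9)        -2*cos(pi/9)         -1                   2*cos(2*pi/9)        0                          
  chi_5 (2d, j=3)            2             -1                   -1                   2                    -1                   0                          
  chi_6 (2d, j=4)            2             -2*cos(pi/9)         2*cos(2*pi/9)        -1                   2*cos(4*pi/9)        0                          

Spot check: chi_3 (2d, j=1) on {r^4, r^5} = -2*cos(pi/9).

Why: D_9 has order 2*9 = 18 with 6 conjugacy classes, hence 6 irreducibles. Sum of squared dims 1 + 1 + 4 + 4 + 4 + 4 = 18 = |G|. Linear characters come from the abelianisation; the 2-dimensional irreps have character r^k -> 2*cos(2*pi*j*k/9), reflections -> 0.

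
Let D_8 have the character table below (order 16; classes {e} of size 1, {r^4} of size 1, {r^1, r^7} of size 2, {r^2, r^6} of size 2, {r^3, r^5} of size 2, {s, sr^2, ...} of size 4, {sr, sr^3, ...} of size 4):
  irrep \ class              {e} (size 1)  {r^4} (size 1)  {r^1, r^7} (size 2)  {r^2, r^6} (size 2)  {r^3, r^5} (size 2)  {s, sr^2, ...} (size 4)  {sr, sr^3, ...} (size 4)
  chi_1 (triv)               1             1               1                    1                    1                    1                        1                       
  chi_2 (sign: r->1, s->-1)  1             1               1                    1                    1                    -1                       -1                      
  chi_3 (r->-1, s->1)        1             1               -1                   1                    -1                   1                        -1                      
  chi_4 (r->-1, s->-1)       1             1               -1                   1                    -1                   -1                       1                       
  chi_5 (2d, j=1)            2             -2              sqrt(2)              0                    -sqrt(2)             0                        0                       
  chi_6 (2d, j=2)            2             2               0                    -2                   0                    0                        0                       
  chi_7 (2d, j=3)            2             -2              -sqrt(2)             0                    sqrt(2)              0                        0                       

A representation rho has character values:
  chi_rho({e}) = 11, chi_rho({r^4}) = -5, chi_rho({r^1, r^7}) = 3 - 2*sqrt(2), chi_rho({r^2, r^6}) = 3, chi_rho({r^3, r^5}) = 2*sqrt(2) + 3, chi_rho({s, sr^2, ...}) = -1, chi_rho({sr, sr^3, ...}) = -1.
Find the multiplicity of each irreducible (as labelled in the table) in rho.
Multiplicities: chi_1: 1, chi_2: 2, chi_3: 0, chi_4: 0, chi_5: 1, chi_6: 0, chi_7: 3.

Why: Use <chi_rho, chi> = (1/|G|) sum_C |C| * chi_rho(C) * conj(chi(C)) with |G| = 16 for each irreducible chi in the table:
  <chi_rho, chi_1> = (1/16)[1*(11)*conj(1) + 1*(-5)*conj(1) + 2*(3 - 2*sqrt(2))*conj(1) + 2*(3)*conj(1) + 2*(2*sqrt(2) + 3)*conj(1) + 4*(-1)*conj(1) + 4*(-1)*conj(1)]
      = (1/16)[(11) + (-5) + (6 - 4*sqrt(2)) + (6) + (4*sqrt(2) + 6) + (-4) + (-4)] = 16/16 = 1
  <chi_rho, chi_2> = (1/16)[1*(11)*conj(1) + 1*(-5)*conj(1) + 2*(3 - 2*sqrt(2))*conj(1) + 2*(3)*conj(1) + 2*(2*sqrt(2) + 3)*conj(1) + 4*(-1)*conj(-1) + 4*(-1)*conj(-1)]
      = (1/16)[(11) + (-5) + (6 - 4*sqrt(2)) + (6) + (4*sqrt(2) + 6) + (4) + (4)] = 32/16 = 2
  <chi_rho, chi_3> = (1/16)[1*(11)*conj(1) + 1*(-5)*conj(1) + 2*(3 - 2*sqrt(2))*conj(-1) + 2*(3)*conj(1) + 2*(2*sqrt(2) + 3)*conj(-1) + 4*(-1)*conj(1) + 4*(-1)*conj(-1)]
      = (1/16)[(11) + (-5) + (-6 + 4*sqrt(2)) + (6) + (-6 - 4*sqrt(2)) + (-4) + (4)] = 0/16 = 0
  <chi_rho, chi_4> = (1/16)[1*(11)*conj(1) + 1*(-5)*conj(1) + 2*(3 - 2*sqrt(2))*conj(-1) + 2*(3)*conj(1) + 2*(2*sqrt(2) + 3)*conj(-1) + 4*(-1)*conj(-1) + 4*(-1)*conj(1)]
      = (1/16)[(11) + (-5) + (-6 + 4*sqrt(2)) + (6) + (-6 - 4*sqrt(2)) + (4) + (-4)] = 0/16 = 0
  <chi_rho, chi_5> = (1/16)[1*(11)*conj(2) + 1*(-5)*conj(-2) + 2*(3 - 2*sqrt(2))*conj(sqrt(2)) + 2*(3)*conj(0) + 2*(2*sqrt(2) + 3)*conj(-sqrt(2)) + 4*(-1)*conj(0) + 4*(-1)*conj(0)]
      = (1/16)[(22) + (10) + (-8 + 6*sqrt(2)) + (0) + (-6*sqrt(2) - 8) + (0) + (0)] = 16/16 = 1
  <chi_rho, chi_6> = (1/16)[1*(11)*conj(2) + 1*(-5)*conj(2) + 2*(3 - 2*sqrt(2))*conj(0) + 2*(3)*conj(-2) + 2*(2*sqrt(2) + 3)*conj(0) + 4*(-1)*conj(0) + 4*(-1)*conj(0)]
      = (1/16)[(22) + (-10) + (0) + (-12) + (0) + (0) + (0)] = 0/16 = 0
  <chi_rho, chi_7> = (1/16)[1*(11)*conj(2) + 1*(-5)*conj(-2) + 2*(3 - 2*sqrt(2))*conj(-sqrt(2)) + 2*(3)*conj(0) + 2*(2*sqrt(2) + 3)*conj(sqrt(2)) + 4*(-1)*conj(0) + 4*(-1)*conj(0)]
      = (1/16)[(22) + (10) + (8 - 6*sqrt(2)) + (0) + (8 + 6*sqrt(2)) + (0) + (0)] = 48/16 = 3
Dimension check: dim(rho) = sum (mult * dim) = 1*1 + 2*1 + 0*1 + 0*1 + 1*2 + 0*2 + 3*2 = 11 = chi_rho(e) = 11.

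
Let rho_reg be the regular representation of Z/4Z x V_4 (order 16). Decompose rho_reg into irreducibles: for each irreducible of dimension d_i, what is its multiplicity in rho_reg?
Each irreducible V_i of dimension d_i appears with multiplicity d_i, i.e. rho_reg = (direct sum over all irreducibles V_i) d_i V_i. The irreducible dimensions for Z/4Z x V_4 are 1, 1, 1, 1, 1, 1, 1, 1, 1, 1, 1, 1, 1, 1, 1, 1: 16 irreducibles of dimension 1, each with multiplicity 1. Total dimension 16*1*1 = 16 = |G|.

Explanation: General theorem: in the regular representation of a finite group G, each irreducible appears with multiplicity equal to its dimension. Check: dim(rho_reg) = sum d_i^2 = 1 + 1 + 1 + 1 + 1 + 1 + 1 + 1 + 1 + 1 + 1 + 1 + 1 + 1 + 1 + 1 = 16 = |G|.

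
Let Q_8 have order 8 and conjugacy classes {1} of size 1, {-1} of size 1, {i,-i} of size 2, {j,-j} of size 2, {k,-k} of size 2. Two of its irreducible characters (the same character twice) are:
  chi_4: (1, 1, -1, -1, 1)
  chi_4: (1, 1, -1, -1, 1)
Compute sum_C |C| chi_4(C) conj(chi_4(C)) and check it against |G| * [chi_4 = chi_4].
Sum = 8 = |G| = 8; so <chi_4, chi_4> = 1 (norm-1 confirms irreducibility).

Working: Compute term by term over conjugacy classes (|C| * chi_4(C) * conj(chi_4(C))):
  1*(1)*conj(1) + 1*(1)*conj(1) + 2*(-1)*conj(-1) + 2*(-1)*conj(-1) + 2*(1)*conj(1)
  = (1) + (1) + (2) + (2) + (2)
  = 8.
Dividing by |G| = 8 gives 8/8 = 1, matching the row-orthogonality relation <chi_4, chi_4> = [chi_4 = chi_4].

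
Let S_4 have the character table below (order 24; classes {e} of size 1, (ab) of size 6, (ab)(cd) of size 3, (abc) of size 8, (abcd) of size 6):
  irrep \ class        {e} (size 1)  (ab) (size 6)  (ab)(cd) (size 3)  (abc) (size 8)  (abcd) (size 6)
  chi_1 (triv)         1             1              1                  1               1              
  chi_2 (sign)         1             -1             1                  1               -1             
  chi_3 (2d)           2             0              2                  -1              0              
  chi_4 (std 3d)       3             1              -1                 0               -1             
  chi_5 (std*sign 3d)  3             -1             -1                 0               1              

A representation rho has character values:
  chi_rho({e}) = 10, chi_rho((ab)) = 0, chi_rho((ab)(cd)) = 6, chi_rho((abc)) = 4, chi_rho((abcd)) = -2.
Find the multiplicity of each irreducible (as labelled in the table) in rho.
Multiplicities: chi_1: 2, chi_2: 3, chi_3: 1, chi_4: 1, chi_5: 0.

Working: Use <chi_rho, chi> = (1/|G|) sum_C |C| * chi_rho(C) * conj(chi(C)) with |G| = 24 for each irreducible chi in the table:
  <chi_rho, chi_1> = (1/24)[1*(10)*conj(1) + 6*(0)*conj(1) + 3*(6)*conj(1) + 8*(4)*conj(1) + 6*(-2)*conj(1)]
      = (1/24)[(10) + (0) + (18) + (32) + (-12)] = 48/24 = 2
  <chi_rho, chi_2> = (1/24)[1*(10)*conj(1) + 6*(0)*conj(-1) + 3*(6)*conj(1) + 8*(4)*conj(1) + 6*(-2)*conj(-1)]
      = (1/24)[(10) + (0) + (18) + (32) + (12)] = 72/24 = 3
  <chi_rho, chi_3> = (1/24)[1*(10)*conj(2) + 6*(0)*conj(0) + 3*(6)*conj(2) + 8*(4)*conj(-1) + 6*(-2)*conj(0)]
      = (1/24)[(20) + (0) + (36) + (-32) + (0)] = 24/24 = 1
  <chi_rho, chi_4> = (1/24)[1*(10)*conj(3) + 6*(0)*conj(1) + 3*(6)*conj(-1) + 8*(4)*conj(0) + 6*(-2)*conj(-1)]
      = (1/24)[(30) + (0) + (-18) + (0) + (12)] = 24/24 = 1
  <chi_rho, chi_5> = (1/24)[1*(10)*conj(3) + 6*(0)*conj(-1) + 3*(6)*conj(-1) + 8*(4)*conj(0) + 6*(-2)*conj(1)]
      = (1/24)[(30) + (0) + (-18) + (0) + (-12)] = 0/24 = 0
Dimension check: dim(rho) = sum (mult * dim) = 2*1 + 3*1 + 1*2 + 1*3 + 0*3 = 10 = chi_rho(e) = 10.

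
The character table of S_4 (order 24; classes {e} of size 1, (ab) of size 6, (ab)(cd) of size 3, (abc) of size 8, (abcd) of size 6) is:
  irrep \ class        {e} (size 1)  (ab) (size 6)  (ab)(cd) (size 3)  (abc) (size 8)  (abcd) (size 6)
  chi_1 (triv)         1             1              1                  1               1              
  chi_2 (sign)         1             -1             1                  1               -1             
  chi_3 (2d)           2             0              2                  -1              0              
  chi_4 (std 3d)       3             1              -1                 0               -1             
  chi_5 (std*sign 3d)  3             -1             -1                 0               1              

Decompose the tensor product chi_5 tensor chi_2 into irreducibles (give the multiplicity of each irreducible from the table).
chi_5 tensor chi_2 = chi_4 (all other irreducibles have multiplicity 0).

Proof sketch: The character of a tensor product is the pointwise product (chi_5 * chi_2)(C) = chi_5(C) * chi_2(C):
  {e}: (3)*(1), (ab): (-1)*(-1), (ab)(cd): (-1)*(1), (abc): (0)*(1), (abcd): (1)*(-1)
so (chi_5 * chi_2) takes values
  {e} -> 3, (ab) -> 1, (ab)(cd) -> -1, (abc) -> 0, (abcd) -> -1.
Now take the inner product of this character with each irreducible chi from the table, <chi_5*chi_2, chi> = (1/24) sum_C |C| (chi_5*chi_2)(C) conj(chi(C)):
  <chi_5*chi_2, chi_1> = (1/24)[1*(3)*conj(1) + 6*(1)*conj(1) + 3*(-1)*conj(1) + 8*(0)*conj(1) + 6*(-1)*conj(1)]
      = (1/24)[(3) + (6) + (-3) + (0) + (-6)] = 0/24 = 0
  <chi_5*chi_2, chi_2> = (1/24)[1*(3)*conj(1) + 6*(1)*conj(-1) + 3*(-1)*conj(1) + 8*(0)*conj(1) + 6*(-1)*conj(-1)]
      = (1/24)[(3) + (-6) + (-3) + (0) + (6)] = 0/24 = 0
  <chi_5*chi_2, chi_3> = (1/24)[1*(3)*conj(2) + 6*(1)*conj(0) + 3*(-1)*conj(2) + 8*(0)*conj(-1) + 6*(-1)*conj(0)]
      = (1/24)[(6) + (0) + (-6) + (0) + (0)] = 0/24 = 0
  <chi_5*chi_2, chi_4> = (1/24)[1*(3)*conj(3) + 6*(1)*conj(1) + 3*(-1)*conj(-1) + 8*(0)*conj(0) + 6*(-1)*conj(-1)]
      = (1/24)[(9) + (6) + (3) + (0) + (6)] = 24/24 = 1
  <chi_5*chi_2, chi_5> = (1/24)[1*(3)*conj(3) + 6*(1)*conj(-1) + 3*(-1)*conj(-1) + 8*(0)*conj(0) + 6*(-1)*conj(1)]
      = (1/24)[(9) + (-6) + (3) + (0) + (-6)] = 0/24 = 0
Hence the multiplicities are chi_4: 1. Dimension check: dim(chi_5)*dim(chi_2) = 3*1 = 3 and sum (mult * dim) = 1*3 = 3.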